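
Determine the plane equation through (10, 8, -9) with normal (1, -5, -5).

The plane through P with normal n = (a, b, c) satisfies n·(r - P) = 0,
i.e. ax + by + cz = a·x₀ + b·y₀ + c·z₀.
d = 1·10 + (-5)·8 + (-5)·(-9)
  = 10 - 40 + 45
  = 15
Equation: x - 5y - 5z = 15

x - 5y - 5z = 15


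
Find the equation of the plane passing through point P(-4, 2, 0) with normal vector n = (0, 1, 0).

The plane through P with normal n = (a, b, c) satisfies n·(r - P) = 0,
i.e. ax + by + cz = a·x₀ + b·y₀ + c·z₀.
d = 0·(-4) + 1·2 + 0·0
  = 0 + 2 + 0
  = 2
Equation: y = 2

y = 2


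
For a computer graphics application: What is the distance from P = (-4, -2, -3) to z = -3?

distance = |a·x₀ + b·y₀ + c·z₀ - d| / √(a² + b² + c²)
  = |0·(-4) + 0·(-2) + 1·(-3) - (-3)| / √(0² + 0² + 1²)
  = |0 + 0 - 3 + 3| / √(0 + 0 + 1)
  = |0| / √1
  = 0 / 1
  ≈ 0

0


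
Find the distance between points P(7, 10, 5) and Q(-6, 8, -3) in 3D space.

d = √[(x₂-x₁)² + (y₂-y₁)² + (z₂-z₁)²]
  = √[(-13)² + (-2)² + (-8)²]
  = √[169 + 4 + 64]
  = √237
  ≈ 15.39

15.39


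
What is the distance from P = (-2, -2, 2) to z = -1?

distance = |a·x₀ + b·y₀ + c·z₀ - d| / √(a² + b² + c²)
  = |0·(-2) + 0·(-2) + 1·2 - (-1)| / √(0² + 0² + 1²)
  = |0 + 0 + 2 + 1| / √(0 + 0 + 1)
  = |3| / √1
  = 3 / 1
  ≈ 3

3


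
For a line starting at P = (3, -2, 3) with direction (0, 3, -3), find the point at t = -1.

P(t) = P + t·d
  = (3 + 0·(-1), -2 + 3·(-1), 3 + (-3)·(-1))
  = (3 + 0, -2 - 3, 3 + 3)
  = (3, -5, 6)

(3, -5, 6)


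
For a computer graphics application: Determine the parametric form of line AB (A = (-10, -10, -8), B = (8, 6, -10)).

Direction vector d = B - A = (8 + 10, 6 + 10, -10 + 8) = (18, 16, -2)
Parametric form r = A + t·d:
x = -10 + 18t, y = -10 + 16t, z = -8 - 2t

x = -10 + 18t, y = -10 + 16t, z = -8 - 2t


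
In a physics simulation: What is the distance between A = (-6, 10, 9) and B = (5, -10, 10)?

d = √[(x₂-x₁)² + (y₂-y₁)² + (z₂-z₁)²]
  = √[11² + (-20)² + 1²]
  = √[121 + 400 + 1]
  = √522
  ≈ 22.85

22.85


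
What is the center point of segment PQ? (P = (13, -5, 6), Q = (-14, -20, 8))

M = ((x₁+x₂)/2, (y₁+y₂)/2, (z₁+z₂)/2)
  = ((13 - 14)/2, (-5 - 20)/2, (6 + 8)/2)
  = (-1/2, -25/2, 14/2)
  = (-0.5, -12.5, 7)

(-0.5, -12.5, 7)


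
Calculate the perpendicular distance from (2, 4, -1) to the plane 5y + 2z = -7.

distance = |a·x₀ + b·y₀ + c·z₀ - d| / √(a² + b² + c²)
  = |0·2 + 5·4 + 2·(-1) - (-7)| / √(0² + 5² + 2²)
  = |0 + 20 - 2 + 7| / √(0 + 25 + 4)
  = |25| / √29
  = 25 / 5.385
  ≈ 4.642

4.642


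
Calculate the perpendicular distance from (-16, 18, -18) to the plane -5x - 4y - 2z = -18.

distance = |a·x₀ + b·y₀ + c·z₀ - d| / √(a² + b² + c²)
  = |(-5)·(-16) + (-4)·18 + (-2)·(-18) - (-18)| / √((-5)² + (-4)² + (-2)²)
  = |80 - 72 + 36 + 18| / √(25 + 16 + 4)
  = |62| / √45
  = 62 / 6.708
  ≈ 9.242

9.242


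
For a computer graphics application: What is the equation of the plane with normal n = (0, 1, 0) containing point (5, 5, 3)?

The plane through P with normal n = (a, b, c) satisfies n·(r - P) = 0,
i.e. ax + by + cz = a·x₀ + b·y₀ + c·z₀.
d = 0·5 + 1·5 + 0·3
  = 0 + 5 + 0
  = 5
Equation: y = 5

y = 5


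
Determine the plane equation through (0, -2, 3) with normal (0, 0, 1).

The plane through P with normal n = (a, b, c) satisfies n·(r - P) = 0,
i.e. ax + by + cz = a·x₀ + b·y₀ + c·z₀.
d = 0·0 + 0·(-2) + 1·3
  = 0 + 0 + 3
  = 3
Equation: z = 3

z = 3


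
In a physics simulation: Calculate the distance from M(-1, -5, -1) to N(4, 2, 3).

d = √[(x₂-x₁)² + (y₂-y₁)² + (z₂-z₁)²]
  = √[5² + 7² + 4²]
  = √[25 + 49 + 16]
  = √90
  ≈ 9.487

9.487


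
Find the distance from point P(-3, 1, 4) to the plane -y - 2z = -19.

distance = |a·x₀ + b·y₀ + c·z₀ - d| / √(a² + b² + c²)
  = |0·(-3) + (-1)·1 + (-2)·4 - (-19)| / √(0² + (-1)² + (-2)²)
  = |0 - 1 - 8 + 19| / √(0 + 1 + 4)
  = |10| / √5
  = 10 / 2.236
  ≈ 4.472

4.472


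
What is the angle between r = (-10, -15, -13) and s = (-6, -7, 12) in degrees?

r·s = (-10)·(-6) + (-15)·(-7) + (-13)·12 = 60 + 105 - 156 = 9
|r| = √((-10)² + (-15)² + (-13)²) = √494 ≈ 22.23
|s| = √((-6)² + (-7)² + 12²) = √229 ≈ 15.13
cos θ = (r·s)/(|r||s|) = 9/(22.23·15.13) ≈ 0.02676
θ = arccos(0.02676) ≈ 88.47°

88.47°


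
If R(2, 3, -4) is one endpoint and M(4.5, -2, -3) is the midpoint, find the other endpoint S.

S = 2M - R
  = (2·4.5 - 2, 2·(-2) - 3, 2·(-3) - (-4))
  = (9 - 2, -4 - 3, -6 + 4)
  = (7, -7, -2)

(7, -7, -2)


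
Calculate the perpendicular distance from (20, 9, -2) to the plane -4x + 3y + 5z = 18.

distance = |a·x₀ + b·y₀ + c·z₀ - d| / √(a² + b² + c²)
  = |(-4)·20 + 3·9 + 5·(-2) - 18| / √((-4)² + 3² + 5²)
  = |-80 + 27 - 10 - 18| / √(16 + 9 + 25)
  = |-81| / √50
  = 81 / 7.071
  ≈ 11.46

11.46


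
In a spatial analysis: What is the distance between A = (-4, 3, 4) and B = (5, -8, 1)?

d = √[(x₂-x₁)² + (y₂-y₁)² + (z₂-z₁)²]
  = √[9² + (-11)² + (-3)²]
  = √[81 + 121 + 9]
  = √211
  ≈ 14.53

14.53


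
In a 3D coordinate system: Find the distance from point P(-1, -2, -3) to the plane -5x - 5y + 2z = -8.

distance = |a·x₀ + b·y₀ + c·z₀ - d| / √(a² + b² + c²)
  = |(-5)·(-1) + (-5)·(-2) + 2·(-3) - (-8)| / √((-5)² + (-5)² + 2²)
  = |5 + 10 - 6 + 8| / √(25 + 25 + 4)
  = |17| / √54
  = 17 / 7.348
  ≈ 2.313

2.313


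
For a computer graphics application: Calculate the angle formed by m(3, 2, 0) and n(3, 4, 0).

m·n = 3·3 + 2·4 + 0·0 = 9 + 8 + 0 = 17
|m| = √(3² + 2² + 0²) = √13 ≈ 3.606
|n| = √(3² + 4² + 0²) = √25 ≈ 5
cos θ = (m·n)/(|m||n|) = 17/(3.606·5) ≈ 0.943
θ = arccos(0.943) ≈ 19.44°

19.44°


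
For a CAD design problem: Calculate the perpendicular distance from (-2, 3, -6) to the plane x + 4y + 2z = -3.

distance = |a·x₀ + b·y₀ + c·z₀ - d| / √(a² + b² + c²)
  = |1·(-2) + 4·3 + 2·(-6) - (-3)| / √(1² + 4² + 2²)
  = |-2 + 12 - 12 + 3| / √(1 + 16 + 4)
  = |1| / √21
  = 1 / 4.583
  ≈ 0.2182

0.2182


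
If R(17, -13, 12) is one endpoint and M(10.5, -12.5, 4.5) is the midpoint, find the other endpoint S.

S = 2M - R
  = (2·10.5 - 17, 2·(-12.5) - (-13), 2·4.5 - 12)
  = (21 - 17, -25 + 13, 9 - 12)
  = (4, -12, -3)

(4, -12, -3)


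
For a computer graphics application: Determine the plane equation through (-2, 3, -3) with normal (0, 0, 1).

The plane through P with normal n = (a, b, c) satisfies n·(r - P) = 0,
i.e. ax + by + cz = a·x₀ + b·y₀ + c·z₀.
d = 0·(-2) + 0·3 + 1·(-3)
  = 0 + 0 - 3
  = -3
Equation: z = -3

z = -3


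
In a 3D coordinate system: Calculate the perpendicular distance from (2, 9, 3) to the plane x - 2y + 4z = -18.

distance = |a·x₀ + b·y₀ + c·z₀ - d| / √(a² + b² + c²)
  = |1·2 + (-2)·9 + 4·3 - (-18)| / √(1² + (-2)² + 4²)
  = |2 - 18 + 12 + 18| / √(1 + 4 + 16)
  = |14| / √21
  = 14 / 4.583
  ≈ 3.055

3.055


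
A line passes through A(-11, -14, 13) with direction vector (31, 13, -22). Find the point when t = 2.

P(t) = A + t·d
  = (-11 + 31·2, -14 + 13·2, 13 + (-22)·2)
  = (-11 + 62, -14 + 26, 13 - 44)
  = (51, 12, -31)

(51, 12, -31)


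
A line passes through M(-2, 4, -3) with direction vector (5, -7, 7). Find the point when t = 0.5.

P(t) = M + t·d
  = (-2 + 5·0.5, 4 + (-7)·0.5, -3 + 7·0.5)
  = (-2 + 2.5, 4 - 3.5, -3 + 3.5)
  = (0.5, 0.5, 0.5)

(0.5, 0.5, 0.5)


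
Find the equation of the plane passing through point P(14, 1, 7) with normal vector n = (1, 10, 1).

The plane through P with normal n = (a, b, c) satisfies n·(r - P) = 0,
i.e. ax + by + cz = a·x₀ + b·y₀ + c·z₀.
d = 1·14 + 10·1 + 1·7
  = 14 + 10 + 7
  = 31
Equation: x + 10y + z = 31

x + 10y + z = 31


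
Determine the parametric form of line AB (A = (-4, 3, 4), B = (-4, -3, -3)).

Direction vector d = B - A = (-4 + 4, -3 - 3, -3 - 4) = (0, -6, -7)
Parametric form r = A + t·d:
x = -4, y = 3 - 6t, z = 4 - 7t

x = -4, y = 3 - 6t, z = 4 - 7t


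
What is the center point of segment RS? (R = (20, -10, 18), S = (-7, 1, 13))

M = ((x₁+x₂)/2, (y₁+y₂)/2, (z₁+z₂)/2)
  = ((20 - 7)/2, (-10 + 1)/2, (18 + 13)/2)
  = (13/2, -9/2, 31/2)
  = (6.5, -4.5, 15.5)

(6.5, -4.5, 15.5)


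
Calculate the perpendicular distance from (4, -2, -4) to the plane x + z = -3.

distance = |a·x₀ + b·y₀ + c·z₀ - d| / √(a² + b² + c²)
  = |1·4 + 0·(-2) + 1·(-4) - (-3)| / √(1² + 0² + 1²)
  = |4 + 0 - 4 + 3| / √(1 + 0 + 1)
  = |3| / √2
  = 3 / 1.414
  ≈ 2.121

2.121


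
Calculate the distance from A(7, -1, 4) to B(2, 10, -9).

d = √[(x₂-x₁)² + (y₂-y₁)² + (z₂-z₁)²]
  = √[(-5)² + 11² + (-13)²]
  = √[25 + 121 + 169]
  = √315
  ≈ 17.75

17.75


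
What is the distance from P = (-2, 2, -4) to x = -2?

distance = |a·x₀ + b·y₀ + c·z₀ - d| / √(a² + b² + c²)
  = |1·(-2) + 0·2 + 0·(-4) - (-2)| / √(1² + 0² + 0²)
  = |-2 + 0 + 0 + 2| / √(1 + 0 + 0)
  = |0| / √1
  = 0 / 1
  ≈ 0

0


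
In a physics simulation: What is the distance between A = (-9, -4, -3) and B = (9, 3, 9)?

d = √[(x₂-x₁)² + (y₂-y₁)² + (z₂-z₁)²]
  = √[18² + 7² + 12²]
  = √[324 + 49 + 144]
  = √517
  ≈ 22.74

22.74


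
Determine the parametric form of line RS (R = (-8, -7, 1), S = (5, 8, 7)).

Direction vector d = S - R = (5 + 8, 8 + 7, 7 - 1) = (13, 15, 6)
Parametric form r = R + t·d:
x = -8 + 13t, y = -7 + 15t, z = 1 + 6t

x = -8 + 13t, y = -7 + 15t, z = 1 + 6t


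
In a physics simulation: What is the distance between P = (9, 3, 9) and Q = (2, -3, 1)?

d = √[(x₂-x₁)² + (y₂-y₁)² + (z₂-z₁)²]
  = √[(-7)² + (-6)² + (-8)²]
  = √[49 + 36 + 64]
  = √149
  ≈ 12.21

12.21


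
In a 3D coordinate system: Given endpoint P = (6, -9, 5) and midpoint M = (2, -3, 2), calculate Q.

Q = 2M - P
  = (2·2 - 6, 2·(-3) - (-9), 2·2 - 5)
  = (4 - 6, -6 + 9, 4 - 5)
  = (-2, 3, -1)

(-2, 3, -1)


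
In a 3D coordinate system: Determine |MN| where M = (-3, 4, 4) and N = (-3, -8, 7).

d = √[(x₂-x₁)² + (y₂-y₁)² + (z₂-z₁)²]
  = √[0² + (-12)² + 3²]
  = √[0 + 144 + 9]
  = √153
  ≈ 12.37

12.37


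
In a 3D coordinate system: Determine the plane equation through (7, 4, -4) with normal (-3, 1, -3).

The plane through P with normal n = (a, b, c) satisfies n·(r - P) = 0,
i.e. ax + by + cz = a·x₀ + b·y₀ + c·z₀.
d = (-3)·7 + 1·4 + (-3)·(-4)
  = -21 + 4 + 12
  = -5
Equation: -3x + y - 3z = -5

-3x + y - 3z = -5


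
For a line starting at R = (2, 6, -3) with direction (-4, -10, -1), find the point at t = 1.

P(t) = R + t·d
  = (2 + (-4)·1, 6 + (-10)·1, -3 + (-1)·1)
  = (2 - 4, 6 - 10, -3 - 1)
  = (-2, -4, -4)

(-2, -4, -4)


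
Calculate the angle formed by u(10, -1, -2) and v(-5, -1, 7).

u·v = 10·(-5) + (-1)·(-1) + (-2)·7 = -50 + 1 - 14 = -63
|u| = √(10² + (-1)² + (-2)²) = √105 ≈ 10.25
|v| = √((-5)² + (-1)² + 7²) = √75 ≈ 8.66
cos θ = (u·v)/(|u||v|) = -63/(10.25·8.66) ≈ -0.7099
θ = arccos(-0.7099) ≈ 135.2°

135.2°


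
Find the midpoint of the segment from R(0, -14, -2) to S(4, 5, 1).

M = ((x₁+x₂)/2, (y₁+y₂)/2, (z₁+z₂)/2)
  = ((0 + 4)/2, (-14 + 5)/2, (-2 + 1)/2)
  = (4/2, -9/2, -1/2)
  = (2, -4.5, -0.5)

(2, -4.5, -0.5)


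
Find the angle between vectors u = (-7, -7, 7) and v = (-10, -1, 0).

u·v = (-7)·(-10) + (-7)·(-1) + 7·0 = 70 + 7 + 0 = 77
|u| = √((-7)² + (-7)² + 7²) = √147 ≈ 12.12
|v| = √((-10)² + (-1)² + 0²) = √101 ≈ 10.05
cos θ = (u·v)/(|u||v|) = 77/(12.12·10.05) ≈ 0.6319
θ = arccos(0.6319) ≈ 50.81°

50.81°


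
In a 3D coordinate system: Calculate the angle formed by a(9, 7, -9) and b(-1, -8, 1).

a·b = 9·(-1) + 7·(-8) + (-9)·1 = -9 - 56 - 9 = -74
|a| = √(9² + 7² + (-9)²) = √211 ≈ 14.53
|b| = √((-1)² + (-8)² + 1²) = √66 ≈ 8.124
cos θ = (a·b)/(|a||b|) = -74/(14.53·8.124) ≈ -0.6271
θ = arccos(-0.6271) ≈ 128.8°

128.8°


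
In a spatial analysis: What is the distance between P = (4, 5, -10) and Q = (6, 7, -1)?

d = √[(x₂-x₁)² + (y₂-y₁)² + (z₂-z₁)²]
  = √[2² + 2² + 9²]
  = √[4 + 4 + 81]
  = √89
  ≈ 9.434

9.434


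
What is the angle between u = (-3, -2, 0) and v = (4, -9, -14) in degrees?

u·v = (-3)·4 + (-2)·(-9) + 0·(-14) = -12 + 18 + 0 = 6
|u| = √((-3)² + (-2)² + 0²) = √13 ≈ 3.606
|v| = √(4² + (-9)² + (-14)²) = √293 ≈ 17.12
cos θ = (u·v)/(|u||v|) = 6/(3.606·17.12) ≈ 0.09722
θ = arccos(0.09722) ≈ 84.42°

84.42°


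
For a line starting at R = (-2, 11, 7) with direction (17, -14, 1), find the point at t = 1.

P(t) = R + t·d
  = (-2 + 17·1, 11 + (-14)·1, 7 + 1·1)
  = (-2 + 17, 11 - 14, 7 + 1)
  = (15, -3, 8)

(15, -3, 8)


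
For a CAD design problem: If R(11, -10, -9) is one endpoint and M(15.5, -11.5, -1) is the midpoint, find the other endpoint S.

S = 2M - R
  = (2·15.5 - 11, 2·(-11.5) - (-10), 2·(-1) - (-9))
  = (31 - 11, -23 + 10, -2 + 9)
  = (20, -13, 7)

(20, -13, 7)


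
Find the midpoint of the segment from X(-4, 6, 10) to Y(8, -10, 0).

M = ((x₁+x₂)/2, (y₁+y₂)/2, (z₁+z₂)/2)
  = ((-4 + 8)/2, (6 - 10)/2, (10 + 0)/2)
  = (4/2, -4/2, 10/2)
  = (2, -2, 5)

(2, -2, 5)


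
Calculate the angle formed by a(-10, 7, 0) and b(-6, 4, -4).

a·b = (-10)·(-6) + 7·4 + 0·(-4) = 60 + 28 + 0 = 88
|a| = √((-10)² + 7² + 0²) = √149 ≈ 12.21
|b| = √((-6)² + 4² + (-4)²) = √68 ≈ 8.246
cos θ = (a·b)/(|a||b|) = 88/(12.21·8.246) ≈ 0.8742
θ = arccos(0.8742) ≈ 29.04°

29.04°


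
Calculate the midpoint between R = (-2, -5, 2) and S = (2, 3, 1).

M = ((x₁+x₂)/2, (y₁+y₂)/2, (z₁+z₂)/2)
  = ((-2 + 2)/2, (-5 + 3)/2, (2 + 1)/2)
  = (0/2, -2/2, 3/2)
  = (0, -1, 1.5)

(0, -1, 1.5)


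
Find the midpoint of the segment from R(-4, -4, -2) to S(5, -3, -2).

M = ((x₁+x₂)/2, (y₁+y₂)/2, (z₁+z₂)/2)
  = ((-4 + 5)/2, (-4 - 3)/2, (-2 - 2)/2)
  = (1/2, -7/2, -4/2)
  = (0.5, -3.5, -2)

(0.5, -3.5, -2)


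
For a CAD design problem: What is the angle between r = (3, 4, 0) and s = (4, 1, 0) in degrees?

r·s = 3·4 + 4·1 + 0·0 = 12 + 4 + 0 = 16
|r| = √(3² + 4² + 0²) = √25 ≈ 5
|s| = √(4² + 1² + 0²) = √17 ≈ 4.123
cos θ = (r·s)/(|r||s|) = 16/(5·4.123) ≈ 0.7761
θ = arccos(0.7761) ≈ 39.09°

39.09°


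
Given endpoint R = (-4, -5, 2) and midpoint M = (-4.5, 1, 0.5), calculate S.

S = 2M - R
  = (2·(-4.5) - (-4), 2·1 - (-5), 2·0.5 - 2)
  = (-9 + 4, 2 + 5, 1 - 2)
  = (-5, 7, -1)

(-5, 7, -1)


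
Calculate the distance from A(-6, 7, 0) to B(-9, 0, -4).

d = √[(x₂-x₁)² + (y₂-y₁)² + (z₂-z₁)²]
  = √[(-3)² + (-7)² + (-4)²]
  = √[9 + 49 + 16]
  = √74
  ≈ 8.602

8.602


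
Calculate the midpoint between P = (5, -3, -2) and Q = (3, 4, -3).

M = ((x₁+x₂)/2, (y₁+y₂)/2, (z₁+z₂)/2)
  = ((5 + 3)/2, (-3 + 4)/2, (-2 - 3)/2)
  = (8/2, 1/2, -5/2)
  = (4, 0.5, -2.5)

(4, 0.5, -2.5)


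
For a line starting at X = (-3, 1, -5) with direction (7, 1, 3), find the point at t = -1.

P(t) = X + t·d
  = (-3 + 7·(-1), 1 + 1·(-1), -5 + 3·(-1))
  = (-3 - 7, 1 - 1, -5 - 3)
  = (-10, 0, -8)

(-10, 0, -8)


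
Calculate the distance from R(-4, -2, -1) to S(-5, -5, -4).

d = √[(x₂-x₁)² + (y₂-y₁)² + (z₂-z₁)²]
  = √[(-1)² + (-3)² + (-3)²]
  = √[1 + 9 + 9]
  = √19
  ≈ 4.359

4.359


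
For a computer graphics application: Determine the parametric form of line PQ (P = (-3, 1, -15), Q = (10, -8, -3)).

Direction vector d = Q - P = (10 + 3, -8 - 1, -3 + 15) = (13, -9, 12)
Parametric form r = P + t·d:
x = -3 + 13t, y = 1 - 9t, z = -15 + 12t

x = -3 + 13t, y = 1 - 9t, z = -15 + 12t


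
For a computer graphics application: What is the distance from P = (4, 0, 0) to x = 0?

distance = |a·x₀ + b·y₀ + c·z₀ - d| / √(a² + b² + c²)
  = |1·4 + 0·0 + 0·0 - 0| / √(1² + 0² + 0²)
  = |4 + 0 + 0 + 0| / √(1 + 0 + 0)
  = |4| / √1
  = 4 / 1
  ≈ 4

4


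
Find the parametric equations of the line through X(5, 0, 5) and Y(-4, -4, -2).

Direction vector d = Y - X = (-4 - 5, -4 + 0, -2 - 5) = (-9, -4, -7)
Parametric form r = X + t·d:
x = 5 - 9t, y = 0 - 4t, z = 5 - 7t

x = 5 - 9t, y = 0 - 4t, z = 5 - 7t


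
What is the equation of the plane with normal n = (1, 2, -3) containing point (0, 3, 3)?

The plane through P with normal n = (a, b, c) satisfies n·(r - P) = 0,
i.e. ax + by + cz = a·x₀ + b·y₀ + c·z₀.
d = 1·0 + 2·3 + (-3)·3
  = 0 + 6 - 9
  = -3
Equation: x + 2y - 3z = -3

x + 2y - 3z = -3


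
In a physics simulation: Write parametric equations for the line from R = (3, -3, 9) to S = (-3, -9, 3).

Direction vector d = S - R = (-3 - 3, -9 + 3, 3 - 9) = (-6, -6, -6)
Parametric form r = R + t·d:
x = 3 - 6t, y = -3 - 6t, z = 9 - 6t

x = 3 - 6t, y = -3 - 6t, z = 9 - 6t


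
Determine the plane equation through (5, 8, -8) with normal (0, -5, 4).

The plane through P with normal n = (a, b, c) satisfies n·(r - P) = 0,
i.e. ax + by + cz = a·x₀ + b·y₀ + c·z₀.
d = 0·5 + (-5)·8 + 4·(-8)
  = 0 - 40 - 32
  = -72
Equation: -5y + 4z = -72

-5y + 4z = -72


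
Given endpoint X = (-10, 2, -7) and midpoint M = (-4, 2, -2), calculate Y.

Y = 2M - X
  = (2·(-4) - (-10), 2·2 - 2, 2·(-2) - (-7))
  = (-8 + 10, 4 - 2, -4 + 7)
  = (2, 2, 3)

(2, 2, 3)


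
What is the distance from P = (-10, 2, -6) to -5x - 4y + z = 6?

distance = |a·x₀ + b·y₀ + c·z₀ - d| / √(a² + b² + c²)
  = |(-5)·(-10) + (-4)·2 + 1·(-6) - 6| / √((-5)² + (-4)² + 1²)
  = |50 - 8 - 6 - 6| / √(25 + 16 + 1)
  = |30| / √42
  = 30 / 6.481
  ≈ 4.629

4.629


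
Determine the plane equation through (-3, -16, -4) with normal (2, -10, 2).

The plane through P with normal n = (a, b, c) satisfies n·(r - P) = 0,
i.e. ax + by + cz = a·x₀ + b·y₀ + c·z₀.
d = 2·(-3) + (-10)·(-16) + 2·(-4)
  = -6 + 160 - 8
  = 146
Equation: 2x - 10y + 2z = 146

2x - 10y + 2z = 146


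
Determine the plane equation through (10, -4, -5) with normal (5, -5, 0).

The plane through P with normal n = (a, b, c) satisfies n·(r - P) = 0,
i.e. ax + by + cz = a·x₀ + b·y₀ + c·z₀.
d = 5·10 + (-5)·(-4) + 0·(-5)
  = 50 + 20 + 0
  = 70
Equation: 5x - 5y = 70

5x - 5y = 70


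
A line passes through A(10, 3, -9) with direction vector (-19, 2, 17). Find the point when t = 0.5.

P(t) = A + t·d
  = (10 + (-19)·0.5, 3 + 2·0.5, -9 + 17·0.5)
  = (10 - 9.5, 3 + 1, -9 + 8.5)
  = (0.5, 4, -0.5)

(0.5, 4, -0.5)


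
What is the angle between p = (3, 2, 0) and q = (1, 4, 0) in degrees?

p·q = 3·1 + 2·4 + 0·0 = 3 + 8 + 0 = 11
|p| = √(3² + 2² + 0²) = √13 ≈ 3.606
|q| = √(1² + 4² + 0²) = √17 ≈ 4.123
cos θ = (p·q)/(|p||q|) = 11/(3.606·4.123) ≈ 0.7399
θ = arccos(0.7399) ≈ 42.27°

42.27°


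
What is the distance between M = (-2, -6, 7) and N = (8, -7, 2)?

d = √[(x₂-x₁)² + (y₂-y₁)² + (z₂-z₁)²]
  = √[10² + (-1)² + (-5)²]
  = √[100 + 1 + 25]
  = √126
  ≈ 11.22

11.22


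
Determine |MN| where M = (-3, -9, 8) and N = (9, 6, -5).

d = √[(x₂-x₁)² + (y₂-y₁)² + (z₂-z₁)²]
  = √[12² + 15² + (-13)²]
  = √[144 + 225 + 169]
  = √538
  ≈ 23.19

23.19


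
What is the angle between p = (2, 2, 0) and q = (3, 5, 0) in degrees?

p·q = 2·3 + 2·5 + 0·0 = 6 + 10 + 0 = 16
|p| = √(2² + 2² + 0²) = √8 ≈ 2.828
|q| = √(3² + 5² + 0²) = √34 ≈ 5.831
cos θ = (p·q)/(|p||q|) = 16/(2.828·5.831) ≈ 0.9701
θ = arccos(0.9701) ≈ 14.04°

14.04°


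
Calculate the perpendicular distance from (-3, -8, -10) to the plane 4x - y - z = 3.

distance = |a·x₀ + b·y₀ + c·z₀ - d| / √(a² + b² + c²)
  = |4·(-3) + (-1)·(-8) + (-1)·(-10) - 3| / √(4² + (-1)² + (-1)²)
  = |-12 + 8 + 10 - 3| / √(16 + 1 + 1)
  = |3| / √18
  = 3 / 4.243
  ≈ 0.7071

0.7071


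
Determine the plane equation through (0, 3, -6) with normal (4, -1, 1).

The plane through P with normal n = (a, b, c) satisfies n·(r - P) = 0,
i.e. ax + by + cz = a·x₀ + b·y₀ + c·z₀.
d = 4·0 + (-1)·3 + 1·(-6)
  = 0 - 3 - 6
  = -9
Equation: 4x - y + z = -9

4x - y + z = -9


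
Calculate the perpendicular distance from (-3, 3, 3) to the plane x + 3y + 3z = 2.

distance = |a·x₀ + b·y₀ + c·z₀ - d| / √(a² + b² + c²)
  = |1·(-3) + 3·3 + 3·3 - 2| / √(1² + 3² + 3²)
  = |-3 + 9 + 9 - 2| / √(1 + 9 + 9)
  = |13| / √19
  = 13 / 4.359
  ≈ 2.982

2.982


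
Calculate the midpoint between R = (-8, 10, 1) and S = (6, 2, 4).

M = ((x₁+x₂)/2, (y₁+y₂)/2, (z₁+z₂)/2)
  = ((-8 + 6)/2, (10 + 2)/2, (1 + 4)/2)
  = (-2/2, 12/2, 5/2)
  = (-1, 6, 2.5)

(-1, 6, 2.5)


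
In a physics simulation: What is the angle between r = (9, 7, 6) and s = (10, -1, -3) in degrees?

r·s = 9·10 + 7·(-1) + 6·(-3) = 90 - 7 - 18 = 65
|r| = √(9² + 7² + 6²) = √166 ≈ 12.88
|s| = √(10² + (-1)² + (-3)²) = √110 ≈ 10.49
cos θ = (r·s)/(|r||s|) = 65/(12.88·10.49) ≈ 0.481
θ = arccos(0.481) ≈ 61.25°

61.25°


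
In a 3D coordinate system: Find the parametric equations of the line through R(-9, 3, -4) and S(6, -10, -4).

Direction vector d = S - R = (6 + 9, -10 - 3, -4 + 4) = (15, -13, 0)
Parametric form r = R + t·d:
x = -9 + 15t, y = 3 - 13t, z = -4

x = -9 + 15t, y = 3 - 13t, z = -4


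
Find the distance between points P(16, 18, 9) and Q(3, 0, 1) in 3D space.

d = √[(x₂-x₁)² + (y₂-y₁)² + (z₂-z₁)²]
  = √[(-13)² + (-18)² + (-8)²]
  = √[169 + 324 + 64]
  = √557
  ≈ 23.6

23.6


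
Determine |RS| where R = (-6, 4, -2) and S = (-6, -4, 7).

d = √[(x₂-x₁)² + (y₂-y₁)² + (z₂-z₁)²]
  = √[0² + (-8)² + 9²]
  = √[0 + 64 + 81]
  = √145
  ≈ 12.04

12.04


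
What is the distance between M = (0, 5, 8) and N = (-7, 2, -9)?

d = √[(x₂-x₁)² + (y₂-y₁)² + (z₂-z₁)²]
  = √[(-7)² + (-3)² + (-17)²]
  = √[49 + 9 + 289]
  = √347
  ≈ 18.63

18.63


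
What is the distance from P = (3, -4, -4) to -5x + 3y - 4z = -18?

distance = |a·x₀ + b·y₀ + c·z₀ - d| / √(a² + b² + c²)
  = |(-5)·3 + 3·(-4) + (-4)·(-4) - (-18)| / √((-5)² + 3² + (-4)²)
  = |-15 - 12 + 16 + 18| / √(25 + 9 + 16)
  = |7| / √50
  = 7 / 7.071
  ≈ 0.9899

0.9899


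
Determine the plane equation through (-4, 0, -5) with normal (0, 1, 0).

The plane through P with normal n = (a, b, c) satisfies n·(r - P) = 0,
i.e. ax + by + cz = a·x₀ + b·y₀ + c·z₀.
d = 0·(-4) + 1·0 + 0·(-5)
  = 0 + 0 + 0
  = 0
Equation: y = 0

y = 0


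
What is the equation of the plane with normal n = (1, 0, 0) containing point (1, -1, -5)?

The plane through P with normal n = (a, b, c) satisfies n·(r - P) = 0,
i.e. ax + by + cz = a·x₀ + b·y₀ + c·z₀.
d = 1·1 + 0·(-1) + 0·(-5)
  = 1 + 0 + 0
  = 1
Equation: x = 1

x = 1


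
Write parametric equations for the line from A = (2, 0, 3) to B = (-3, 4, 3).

Direction vector d = B - A = (-3 - 2, 4 + 0, 3 - 3) = (-5, 4, 0)
Parametric form r = A + t·d:
x = 2 - 5t, y = 0 + 4t, z = 3

x = 2 - 5t, y = 0 + 4t, z = 3


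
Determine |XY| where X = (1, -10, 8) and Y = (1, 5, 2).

d = √[(x₂-x₁)² + (y₂-y₁)² + (z₂-z₁)²]
  = √[0² + 15² + (-6)²]
  = √[0 + 225 + 36]
  = √261
  ≈ 16.16

16.16


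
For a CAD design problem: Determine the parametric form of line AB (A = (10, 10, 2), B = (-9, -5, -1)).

Direction vector d = B - A = (-9 - 10, -5 - 10, -1 - 2) = (-19, -15, -3)
Parametric form r = A + t·d:
x = 10 - 19t, y = 10 - 15t, z = 2 - 3t

x = 10 - 19t, y = 10 - 15t, z = 2 - 3t


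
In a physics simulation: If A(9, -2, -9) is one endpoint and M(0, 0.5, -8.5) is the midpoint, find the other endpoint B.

B = 2M - A
  = (2·0 - 9, 2·0.5 - (-2), 2·(-8.5) - (-9))
  = (0 - 9, 1 + 2, -17 + 9)
  = (-9, 3, -8)

(-9, 3, -8)


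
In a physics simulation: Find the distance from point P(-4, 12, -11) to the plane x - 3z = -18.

distance = |a·x₀ + b·y₀ + c·z₀ - d| / √(a² + b² + c²)
  = |1·(-4) + 0·12 + (-3)·(-11) - (-18)| / √(1² + 0² + (-3)²)
  = |-4 + 0 + 33 + 18| / √(1 + 0 + 9)
  = |47| / √10
  = 47 / 3.162
  ≈ 14.86

14.86


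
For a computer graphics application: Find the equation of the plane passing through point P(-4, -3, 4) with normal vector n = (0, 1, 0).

The plane through P with normal n = (a, b, c) satisfies n·(r - P) = 0,
i.e. ax + by + cz = a·x₀ + b·y₀ + c·z₀.
d = 0·(-4) + 1·(-3) + 0·4
  = 0 - 3 + 0
  = -3
Equation: y = -3

y = -3


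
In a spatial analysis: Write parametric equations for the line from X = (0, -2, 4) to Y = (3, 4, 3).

Direction vector d = Y - X = (3 + 0, 4 + 2, 3 - 4) = (3, 6, -1)
Parametric form r = X + t·d:
x = 0 + 3t, y = -2 + 6t, z = 4 - t

x = 0 + 3t, y = -2 + 6t, z = 4 - t


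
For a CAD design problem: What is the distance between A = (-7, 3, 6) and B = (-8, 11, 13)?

d = √[(x₂-x₁)² + (y₂-y₁)² + (z₂-z₁)²]
  = √[(-1)² + 8² + 7²]
  = √[1 + 64 + 49]
  = √114
  ≈ 10.68

10.68


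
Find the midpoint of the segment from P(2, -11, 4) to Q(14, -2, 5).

M = ((x₁+x₂)/2, (y₁+y₂)/2, (z₁+z₂)/2)
  = ((2 + 14)/2, (-11 - 2)/2, (4 + 5)/2)
  = (16/2, -13/2, 9/2)
  = (8, -6.5, 4.5)

(8, -6.5, 4.5)


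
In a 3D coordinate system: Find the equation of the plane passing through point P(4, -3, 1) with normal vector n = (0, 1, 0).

The plane through P with normal n = (a, b, c) satisfies n·(r - P) = 0,
i.e. ax + by + cz = a·x₀ + b·y₀ + c·z₀.
d = 0·4 + 1·(-3) + 0·1
  = 0 - 3 + 0
  = -3
Equation: y = -3

y = -3


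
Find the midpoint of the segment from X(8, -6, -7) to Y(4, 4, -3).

M = ((x₁+x₂)/2, (y₁+y₂)/2, (z₁+z₂)/2)
  = ((8 + 4)/2, (-6 + 4)/2, (-7 - 3)/2)
  = (12/2, -2/2, -10/2)
  = (6, -1, -5)

(6, -1, -5)


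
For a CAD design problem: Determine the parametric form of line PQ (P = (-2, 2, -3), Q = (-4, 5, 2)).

Direction vector d = Q - P = (-4 + 2, 5 - 2, 2 + 3) = (-2, 3, 5)
Parametric form r = P + t·d:
x = -2 - 2t, y = 2 + 3t, z = -3 + 5t

x = -2 - 2t, y = 2 + 3t, z = -3 + 5t


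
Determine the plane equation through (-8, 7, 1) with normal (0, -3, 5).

The plane through P with normal n = (a, b, c) satisfies n·(r - P) = 0,
i.e. ax + by + cz = a·x₀ + b·y₀ + c·z₀.
d = 0·(-8) + (-3)·7 + 5·1
  = 0 - 21 + 5
  = -16
Equation: -3y + 5z = -16

-3y + 5z = -16


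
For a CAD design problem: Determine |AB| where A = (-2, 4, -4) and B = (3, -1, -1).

d = √[(x₂-x₁)² + (y₂-y₁)² + (z₂-z₁)²]
  = √[5² + (-5)² + 3²]
  = √[25 + 25 + 9]
  = √59
  ≈ 7.681

7.681


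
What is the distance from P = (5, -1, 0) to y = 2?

distance = |a·x₀ + b·y₀ + c·z₀ - d| / √(a² + b² + c²)
  = |0·5 + 1·(-1) + 0·0 - 2| / √(0² + 1² + 0²)
  = |0 - 1 + 0 - 2| / √(0 + 1 + 0)
  = |-3| / √1
  = 3 / 1
  ≈ 3

3


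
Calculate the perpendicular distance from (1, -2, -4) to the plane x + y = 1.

distance = |a·x₀ + b·y₀ + c·z₀ - d| / √(a² + b² + c²)
  = |1·1 + 1·(-2) + 0·(-4) - 1| / √(1² + 1² + 0²)
  = |1 - 2 + 0 - 1| / √(1 + 1 + 0)
  = |-2| / √2
  = 2 / 1.414
  ≈ 1.414

1.414


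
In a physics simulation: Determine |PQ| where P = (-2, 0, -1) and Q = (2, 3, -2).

d = √[(x₂-x₁)² + (y₂-y₁)² + (z₂-z₁)²]
  = √[4² + 3² + (-1)²]
  = √[16 + 9 + 1]
  = √26
  ≈ 5.099

5.099


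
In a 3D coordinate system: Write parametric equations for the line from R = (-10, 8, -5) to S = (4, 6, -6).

Direction vector d = S - R = (4 + 10, 6 - 8, -6 + 5) = (14, -2, -1)
Parametric form r = R + t·d:
x = -10 + 14t, y = 8 - 2t, z = -5 - t

x = -10 + 14t, y = 8 - 2t, z = -5 - t


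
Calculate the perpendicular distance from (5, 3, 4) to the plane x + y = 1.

distance = |a·x₀ + b·y₀ + c·z₀ - d| / √(a² + b² + c²)
  = |1·5 + 1·3 + 0·4 - 1| / √(1² + 1² + 0²)
  = |5 + 3 + 0 - 1| / √(1 + 1 + 0)
  = |7| / √2
  = 7 / 1.414
  ≈ 4.95

4.95


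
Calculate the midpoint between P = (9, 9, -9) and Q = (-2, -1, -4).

M = ((x₁+x₂)/2, (y₁+y₂)/2, (z₁+z₂)/2)
  = ((9 - 2)/2, (9 - 1)/2, (-9 - 4)/2)
  = (7/2, 8/2, -13/2)
  = (3.5, 4, -6.5)

(3.5, 4, -6.5)


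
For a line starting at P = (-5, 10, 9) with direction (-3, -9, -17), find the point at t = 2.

P(t) = P + t·d
  = (-5 + (-3)·2, 10 + (-9)·2, 9 + (-17)·2)
  = (-5 - 6, 10 - 18, 9 - 34)
  = (-11, -8, -25)

(-11, -8, -25)


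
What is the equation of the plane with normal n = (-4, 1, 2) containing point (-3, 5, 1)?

The plane through P with normal n = (a, b, c) satisfies n·(r - P) = 0,
i.e. ax + by + cz = a·x₀ + b·y₀ + c·z₀.
d = (-4)·(-3) + 1·5 + 2·1
  = 12 + 5 + 2
  = 19
Equation: -4x + y + 2z = 19

-4x + y + 2z = 19


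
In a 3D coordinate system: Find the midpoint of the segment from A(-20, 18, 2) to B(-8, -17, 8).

M = ((x₁+x₂)/2, (y₁+y₂)/2, (z₁+z₂)/2)
  = ((-20 - 8)/2, (18 - 17)/2, (2 + 8)/2)
  = (-28/2, 1/2, 10/2)
  = (-14, 0.5, 5)

(-14, 0.5, 5)


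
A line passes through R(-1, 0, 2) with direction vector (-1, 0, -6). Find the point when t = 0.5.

P(t) = R + t·d
  = (-1 + (-1)·0.5, 0 + 0·0.5, 2 + (-6)·0.5)
  = (-1 - 0.5, 0 + 0, 2 - 3)
  = (-1.5, 0, -1)

(-1.5, 0, -1)


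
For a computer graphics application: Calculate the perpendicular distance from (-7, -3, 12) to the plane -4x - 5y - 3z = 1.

distance = |a·x₀ + b·y₀ + c·z₀ - d| / √(a² + b² + c²)
  = |(-4)·(-7) + (-5)·(-3) + (-3)·12 - 1| / √((-4)² + (-5)² + (-3)²)
  = |28 + 15 - 36 - 1| / √(16 + 25 + 9)
  = |6| / √50
  = 6 / 7.071
  ≈ 0.8485

0.8485


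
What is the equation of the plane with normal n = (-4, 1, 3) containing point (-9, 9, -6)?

The plane through P with normal n = (a, b, c) satisfies n·(r - P) = 0,
i.e. ax + by + cz = a·x₀ + b·y₀ + c·z₀.
d = (-4)·(-9) + 1·9 + 3·(-6)
  = 36 + 9 - 18
  = 27
Equation: -4x + y + 3z = 27

-4x + y + 3z = 27


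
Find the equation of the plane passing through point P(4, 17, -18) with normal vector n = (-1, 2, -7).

The plane through P with normal n = (a, b, c) satisfies n·(r - P) = 0,
i.e. ax + by + cz = a·x₀ + b·y₀ + c·z₀.
d = (-1)·4 + 2·17 + (-7)·(-18)
  = -4 + 34 + 126
  = 156
Equation: -x + 2y - 7z = 156

-x + 2y - 7z = 156


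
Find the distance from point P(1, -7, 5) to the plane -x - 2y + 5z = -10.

distance = |a·x₀ + b·y₀ + c·z₀ - d| / √(a² + b² + c²)
  = |(-1)·1 + (-2)·(-7) + 5·5 - (-10)| / √((-1)² + (-2)² + 5²)
  = |-1 + 14 + 25 + 10| / √(1 + 4 + 25)
  = |48| / √30
  = 48 / 5.477
  ≈ 8.764

8.764


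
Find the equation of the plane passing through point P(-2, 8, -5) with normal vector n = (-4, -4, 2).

The plane through P with normal n = (a, b, c) satisfies n·(r - P) = 0,
i.e. ax + by + cz = a·x₀ + b·y₀ + c·z₀.
d = (-4)·(-2) + (-4)·8 + 2·(-5)
  = 8 - 32 - 10
  = -34
Equation: -4x - 4y + 2z = -34

-4x - 4y + 2z = -34


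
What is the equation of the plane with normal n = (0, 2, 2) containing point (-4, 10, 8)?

The plane through P with normal n = (a, b, c) satisfies n·(r - P) = 0,
i.e. ax + by + cz = a·x₀ + b·y₀ + c·z₀.
d = 0·(-4) + 2·10 + 2·8
  = 0 + 20 + 16
  = 36
Equation: 2y + 2z = 36

2y + 2z = 36


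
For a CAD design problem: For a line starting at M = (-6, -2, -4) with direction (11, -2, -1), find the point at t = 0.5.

P(t) = M + t·d
  = (-6 + 11·0.5, -2 + (-2)·0.5, -4 + (-1)·0.5)
  = (-6 + 5.5, -2 - 1, -4 - 0.5)
  = (-0.5, -3, -4.5)

(-0.5, -3, -4.5)


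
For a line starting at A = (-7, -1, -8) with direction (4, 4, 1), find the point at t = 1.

P(t) = A + t·d
  = (-7 + 4·1, -1 + 4·1, -8 + 1·1)
  = (-7 + 4, -1 + 4, -8 + 1)
  = (-3, 3, -7)

(-3, 3, -7)


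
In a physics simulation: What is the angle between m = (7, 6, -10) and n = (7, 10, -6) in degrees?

m·n = 7·7 + 6·10 + (-10)·(-6) = 49 + 60 + 60 = 169
|m| = √(7² + 6² + (-10)²) = √185 ≈ 13.6
|n| = √(7² + 10² + (-6)²) = √185 ≈ 13.6
cos θ = (m·n)/(|m||n|) = 169/(13.6·13.6) ≈ 0.9135
θ = arccos(0.9135) ≈ 24°

24°


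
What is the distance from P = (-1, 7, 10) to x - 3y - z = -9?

distance = |a·x₀ + b·y₀ + c·z₀ - d| / √(a² + b² + c²)
  = |1·(-1) + (-3)·7 + (-1)·10 - (-9)| / √(1² + (-3)² + (-1)²)
  = |-1 - 21 - 10 + 9| / √(1 + 9 + 1)
  = |-23| / √11
  = 23 / 3.317
  ≈ 6.935

6.935


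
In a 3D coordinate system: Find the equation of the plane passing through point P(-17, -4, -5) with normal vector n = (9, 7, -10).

The plane through P with normal n = (a, b, c) satisfies n·(r - P) = 0,
i.e. ax + by + cz = a·x₀ + b·y₀ + c·z₀.
d = 9·(-17) + 7·(-4) + (-10)·(-5)
  = -153 - 28 + 50
  = -131
Equation: 9x + 7y - 10z = -131

9x + 7y - 10z = -131


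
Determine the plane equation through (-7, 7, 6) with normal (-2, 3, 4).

The plane through P with normal n = (a, b, c) satisfies n·(r - P) = 0,
i.e. ax + by + cz = a·x₀ + b·y₀ + c·z₀.
d = (-2)·(-7) + 3·7 + 4·6
  = 14 + 21 + 24
  = 59
Equation: -2x + 3y + 4z = 59

-2x + 3y + 4z = 59


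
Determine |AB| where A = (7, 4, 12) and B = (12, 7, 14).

d = √[(x₂-x₁)² + (y₂-y₁)² + (z₂-z₁)²]
  = √[5² + 3² + 2²]
  = √[25 + 9 + 4]
  = √38
  ≈ 6.164

6.164


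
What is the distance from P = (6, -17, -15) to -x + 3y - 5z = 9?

distance = |a·x₀ + b·y₀ + c·z₀ - d| / √(a² + b² + c²)
  = |(-1)·6 + 3·(-17) + (-5)·(-15) - 9| / √((-1)² + 3² + (-5)²)
  = |-6 - 51 + 75 - 9| / √(1 + 9 + 25)
  = |9| / √35
  = 9 / 5.916
  ≈ 1.521

1.521


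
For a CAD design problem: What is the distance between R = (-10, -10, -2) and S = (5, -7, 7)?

d = √[(x₂-x₁)² + (y₂-y₁)² + (z₂-z₁)²]
  = √[15² + 3² + 9²]
  = √[225 + 9 + 81]
  = √315
  ≈ 17.75

17.75


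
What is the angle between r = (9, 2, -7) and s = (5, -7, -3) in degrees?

r·s = 9·5 + 2·(-7) + (-7)·(-3) = 45 - 14 + 21 = 52
|r| = √(9² + 2² + (-7)²) = √134 ≈ 11.58
|s| = √(5² + (-7)² + (-3)²) = √83 ≈ 9.11
cos θ = (r·s)/(|r||s|) = 52/(11.58·9.11) ≈ 0.4931
θ = arccos(0.4931) ≈ 60.46°

60.46°


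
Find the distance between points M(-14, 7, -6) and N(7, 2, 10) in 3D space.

d = √[(x₂-x₁)² + (y₂-y₁)² + (z₂-z₁)²]
  = √[21² + (-5)² + 16²]
  = √[441 + 25 + 256]
  = √722
  ≈ 26.87

26.87


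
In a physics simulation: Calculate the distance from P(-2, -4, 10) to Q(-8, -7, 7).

d = √[(x₂-x₁)² + (y₂-y₁)² + (z₂-z₁)²]
  = √[(-6)² + (-3)² + (-3)²]
  = √[36 + 9 + 9]
  = √54
  ≈ 7.348

7.348


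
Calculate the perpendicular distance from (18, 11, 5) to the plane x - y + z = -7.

distance = |a·x₀ + b·y₀ + c·z₀ - d| / √(a² + b² + c²)
  = |1·18 + (-1)·11 + 1·5 - (-7)| / √(1² + (-1)² + 1²)
  = |18 - 11 + 5 + 7| / √(1 + 1 + 1)
  = |19| / √3
  = 19 / 1.732
  ≈ 10.97

10.97


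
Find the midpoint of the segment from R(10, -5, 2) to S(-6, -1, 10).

M = ((x₁+x₂)/2, (y₁+y₂)/2, (z₁+z₂)/2)
  = ((10 - 6)/2, (-5 - 1)/2, (2 + 10)/2)
  = (4/2, -6/2, 12/2)
  = (2, -3, 6)

(2, -3, 6)


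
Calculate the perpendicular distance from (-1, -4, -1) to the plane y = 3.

distance = |a·x₀ + b·y₀ + c·z₀ - d| / √(a² + b² + c²)
  = |0·(-1) + 1·(-4) + 0·(-1) - 3| / √(0² + 1² + 0²)
  = |0 - 4 + 0 - 3| / √(0 + 1 + 0)
  = |-7| / √1
  = 7 / 1
  ≈ 7

7


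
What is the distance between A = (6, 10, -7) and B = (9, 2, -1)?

d = √[(x₂-x₁)² + (y₂-y₁)² + (z₂-z₁)²]
  = √[3² + (-8)² + 6²]
  = √[9 + 64 + 36]
  = √109
  ≈ 10.44

10.44


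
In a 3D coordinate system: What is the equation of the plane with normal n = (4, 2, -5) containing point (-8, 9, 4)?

The plane through P with normal n = (a, b, c) satisfies n·(r - P) = 0,
i.e. ax + by + cz = a·x₀ + b·y₀ + c·z₀.
d = 4·(-8) + 2·9 + (-5)·4
  = -32 + 18 - 20
  = -34
Equation: 4x + 2y - 5z = -34

4x + 2y - 5z = -34


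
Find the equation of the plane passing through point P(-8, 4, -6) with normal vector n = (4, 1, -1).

The plane through P with normal n = (a, b, c) satisfies n·(r - P) = 0,
i.e. ax + by + cz = a·x₀ + b·y₀ + c·z₀.
d = 4·(-8) + 1·4 + (-1)·(-6)
  = -32 + 4 + 6
  = -22
Equation: 4x + y - z = -22

4x + y - z = -22


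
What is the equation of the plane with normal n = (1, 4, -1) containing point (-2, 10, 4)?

The plane through P with normal n = (a, b, c) satisfies n·(r - P) = 0,
i.e. ax + by + cz = a·x₀ + b·y₀ + c·z₀.
d = 1·(-2) + 4·10 + (-1)·4
  = -2 + 40 - 4
  = 34
Equation: x + 4y - z = 34

x + 4y - z = 34


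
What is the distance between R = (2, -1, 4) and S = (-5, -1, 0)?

d = √[(x₂-x₁)² + (y₂-y₁)² + (z₂-z₁)²]
  = √[(-7)² + 0² + (-4)²]
  = √[49 + 0 + 16]
  = √65
  ≈ 8.062

8.062


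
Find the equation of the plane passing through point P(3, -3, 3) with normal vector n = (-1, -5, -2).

The plane through P with normal n = (a, b, c) satisfies n·(r - P) = 0,
i.e. ax + by + cz = a·x₀ + b·y₀ + c·z₀.
d = (-1)·3 + (-5)·(-3) + (-2)·3
  = -3 + 15 - 6
  = 6
Equation: -x - 5y - 2z = 6

-x - 5y - 2z = 6


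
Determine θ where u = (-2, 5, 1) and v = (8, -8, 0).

u·v = (-2)·8 + 5·(-8) + 1·0 = -16 - 40 + 0 = -56
|u| = √((-2)² + 5² + 1²) = √30 ≈ 5.477
|v| = √(8² + (-8)² + 0²) = √128 ≈ 11.31
cos θ = (u·v)/(|u||v|) = -56/(5.477·11.31) ≈ -0.9037
θ = arccos(-0.9037) ≈ 154.6°

154.6°


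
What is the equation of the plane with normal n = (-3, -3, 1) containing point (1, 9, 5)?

The plane through P with normal n = (a, b, c) satisfies n·(r - P) = 0,
i.e. ax + by + cz = a·x₀ + b·y₀ + c·z₀.
d = (-3)·1 + (-3)·9 + 1·5
  = -3 - 27 + 5
  = -25
Equation: -3x - 3y + z = -25

-3x - 3y + z = -25


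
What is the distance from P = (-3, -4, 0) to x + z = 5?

distance = |a·x₀ + b·y₀ + c·z₀ - d| / √(a² + b² + c²)
  = |1·(-3) + 0·(-4) + 1·0 - 5| / √(1² + 0² + 1²)
  = |-3 + 0 + 0 - 5| / √(1 + 0 + 1)
  = |-8| / √2
  = 8 / 1.414
  ≈ 5.657

5.657


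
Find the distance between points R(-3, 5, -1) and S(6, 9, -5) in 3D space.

d = √[(x₂-x₁)² + (y₂-y₁)² + (z₂-z₁)²]
  = √[9² + 4² + (-4)²]
  = √[81 + 16 + 16]
  = √113
  ≈ 10.63

10.63


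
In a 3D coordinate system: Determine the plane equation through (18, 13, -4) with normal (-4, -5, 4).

The plane through P with normal n = (a, b, c) satisfies n·(r - P) = 0,
i.e. ax + by + cz = a·x₀ + b·y₀ + c·z₀.
d = (-4)·18 + (-5)·13 + 4·(-4)
  = -72 - 65 - 16
  = -153
Equation: -4x - 5y + 4z = -153

-4x - 5y + 4z = -153


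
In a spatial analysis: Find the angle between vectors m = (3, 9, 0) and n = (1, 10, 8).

m·n = 3·1 + 9·10 + 0·8 = 3 + 90 + 0 = 93
|m| = √(3² + 9² + 0²) = √90 ≈ 9.487
|n| = √(1² + 10² + 8²) = √165 ≈ 12.85
cos θ = (m·n)/(|m||n|) = 93/(9.487·12.85) ≈ 0.7632
θ = arccos(0.7632) ≈ 40.26°

40.26°


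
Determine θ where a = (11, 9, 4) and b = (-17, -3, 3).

a·b = 11·(-17) + 9·(-3) + 4·3 = -187 - 27 + 12 = -202
|a| = √(11² + 9² + 4²) = √218 ≈ 14.76
|b| = √((-17)² + (-3)² + 3²) = √307 ≈ 17.52
cos θ = (a·b)/(|a||b|) = -202/(14.76·17.52) ≈ -0.7808
θ = arccos(-0.7808) ≈ 141.3°

141.3°
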